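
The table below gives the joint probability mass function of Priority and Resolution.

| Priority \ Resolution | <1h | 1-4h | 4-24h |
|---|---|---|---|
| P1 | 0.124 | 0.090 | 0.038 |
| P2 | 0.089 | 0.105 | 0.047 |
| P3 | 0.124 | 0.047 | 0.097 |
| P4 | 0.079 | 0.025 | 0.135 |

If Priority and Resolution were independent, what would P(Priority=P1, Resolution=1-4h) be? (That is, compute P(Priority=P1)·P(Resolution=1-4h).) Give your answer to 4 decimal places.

P(Priority=P1) = 0.124 + 0.090 + 0.038 = 0.252.
P(Resolution=1-4h) = 0.090 + 0.105 + 0.047 + 0.025 = 0.267.
Product: 0.252 × 0.267 = 0.0673.

0.0673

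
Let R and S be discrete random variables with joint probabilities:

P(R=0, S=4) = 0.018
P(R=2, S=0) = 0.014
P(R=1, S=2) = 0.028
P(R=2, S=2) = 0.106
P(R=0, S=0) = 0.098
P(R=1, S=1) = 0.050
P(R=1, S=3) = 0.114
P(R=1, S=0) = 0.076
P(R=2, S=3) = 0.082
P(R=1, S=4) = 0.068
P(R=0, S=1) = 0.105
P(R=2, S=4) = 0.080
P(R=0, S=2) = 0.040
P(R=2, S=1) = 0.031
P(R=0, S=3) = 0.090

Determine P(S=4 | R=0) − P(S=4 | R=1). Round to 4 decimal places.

P(R=0) = 0.098 + 0.105 + 0.040 + 0.090 + 0.018 = 0.351; P(S=4 | R=0) = 0.018/0.351 = 0.05128.
P(R=1) = 0.076 + 0.050 + 0.028 + 0.114 + 0.068 = 0.336; P(S=4 | R=1) = 0.068/0.336 = 0.20238.
Difference = -0.1511.

-0.1511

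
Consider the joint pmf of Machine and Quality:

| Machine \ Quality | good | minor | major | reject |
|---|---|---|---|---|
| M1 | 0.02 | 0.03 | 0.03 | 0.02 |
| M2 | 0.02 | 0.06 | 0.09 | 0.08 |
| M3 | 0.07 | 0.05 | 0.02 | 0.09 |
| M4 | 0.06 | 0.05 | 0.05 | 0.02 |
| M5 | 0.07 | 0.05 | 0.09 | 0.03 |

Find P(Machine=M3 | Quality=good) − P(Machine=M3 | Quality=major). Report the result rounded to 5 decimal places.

0.22024

P(Quality=good) = 0.02 + 0.02 + 0.07 + 0.06 + 0.07 = 0.24; P(Machine=M3 | Quality=good) = 0.07/0.24 = 0.291667.
P(Quality=major) = 0.03 + 0.09 + 0.02 + 0.05 + 0.09 = 0.28; P(Machine=M3 | Quality=major) = 0.02/0.28 = 0.071429.
Difference = 0.22024.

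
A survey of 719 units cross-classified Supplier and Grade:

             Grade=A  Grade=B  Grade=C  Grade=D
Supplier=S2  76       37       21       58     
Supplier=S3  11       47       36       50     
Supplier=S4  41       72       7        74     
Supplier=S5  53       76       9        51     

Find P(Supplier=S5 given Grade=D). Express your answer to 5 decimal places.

0.21888

Total with Grade=D: 58 + 50 + 74 + 51 = 233.
P(Supplier=S5 | Grade=D) = 51/233 = 0.21888.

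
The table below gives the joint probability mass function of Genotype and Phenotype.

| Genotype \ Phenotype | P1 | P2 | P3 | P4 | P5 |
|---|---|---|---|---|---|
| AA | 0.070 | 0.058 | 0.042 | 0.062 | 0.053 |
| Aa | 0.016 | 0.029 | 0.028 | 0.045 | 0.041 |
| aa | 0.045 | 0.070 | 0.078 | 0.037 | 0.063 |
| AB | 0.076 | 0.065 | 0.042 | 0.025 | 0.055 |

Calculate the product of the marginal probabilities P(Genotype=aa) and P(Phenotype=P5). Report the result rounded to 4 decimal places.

0.0621

P(Genotype=aa) = 0.045 + 0.070 + 0.078 + 0.037 + 0.063 = 0.293.
P(Phenotype=P5) = 0.053 + 0.041 + 0.063 + 0.055 = 0.212.
Product: 0.293 × 0.212 = 0.0621.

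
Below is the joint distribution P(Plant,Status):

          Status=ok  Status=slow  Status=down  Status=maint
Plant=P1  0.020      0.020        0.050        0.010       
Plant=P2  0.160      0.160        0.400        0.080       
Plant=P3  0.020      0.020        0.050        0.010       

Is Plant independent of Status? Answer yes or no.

yes

Every cell satisfies P(Plant,Status) = P(Plant)·P(Status). For instance P(Plant=P3) = 0.100, P(Status=down) = 0.500, and 0.100×0.500 = 0.050 matches the joint entry. So Plant and Status are independent.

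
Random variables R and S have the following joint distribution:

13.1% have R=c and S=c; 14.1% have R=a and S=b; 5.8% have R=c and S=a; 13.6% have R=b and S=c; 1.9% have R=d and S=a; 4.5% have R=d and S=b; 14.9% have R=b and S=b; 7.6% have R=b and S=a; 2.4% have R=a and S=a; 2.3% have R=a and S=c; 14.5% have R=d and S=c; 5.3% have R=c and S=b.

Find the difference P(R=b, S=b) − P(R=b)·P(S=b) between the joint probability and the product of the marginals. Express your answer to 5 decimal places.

0.00893

P(R=b) = 0.076 + 0.149 + 0.136 = 0.361.
P(S=b) = 0.141 + 0.149 + 0.053 + 0.045 = 0.388.
P(R=b, S=b) − P(R=b)P(S=b) = 0.149 − 0.361×0.388 = 0.00893.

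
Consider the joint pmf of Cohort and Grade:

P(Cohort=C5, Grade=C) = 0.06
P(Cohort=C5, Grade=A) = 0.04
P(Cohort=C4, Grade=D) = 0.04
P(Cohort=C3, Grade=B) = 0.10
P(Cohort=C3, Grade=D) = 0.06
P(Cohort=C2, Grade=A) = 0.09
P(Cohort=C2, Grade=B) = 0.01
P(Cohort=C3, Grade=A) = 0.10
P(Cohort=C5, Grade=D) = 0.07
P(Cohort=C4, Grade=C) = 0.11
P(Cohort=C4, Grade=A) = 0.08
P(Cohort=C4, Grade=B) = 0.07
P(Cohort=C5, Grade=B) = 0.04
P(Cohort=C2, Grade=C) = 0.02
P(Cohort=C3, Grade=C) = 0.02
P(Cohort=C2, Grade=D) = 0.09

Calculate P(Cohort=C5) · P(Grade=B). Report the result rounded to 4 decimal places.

0.0462

P(Cohort=C5) = 0.04 + 0.04 + 0.06 + 0.07 = 0.21.
P(Grade=B) = 0.01 + 0.10 + 0.07 + 0.04 = 0.22.
Product: 0.21 × 0.22 = 0.0462.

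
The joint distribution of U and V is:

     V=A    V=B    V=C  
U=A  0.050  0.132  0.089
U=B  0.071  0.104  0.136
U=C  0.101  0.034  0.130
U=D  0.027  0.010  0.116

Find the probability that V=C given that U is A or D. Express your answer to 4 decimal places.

0.4835

P(U=A) = 0.050 + 0.132 + 0.089 = 0.271.
P(U=D) = 0.027 + 0.010 + 0.116 = 0.153.
P(U ∈ {A, D}) = 0.271 + 0.153 = 0.424; P(V=C, U ∈ {A, D}) = 0.089 + 0.116 = 0.205.
P(V=C | U ∈ {A, D}) = 0.205/0.424 = 0.4835.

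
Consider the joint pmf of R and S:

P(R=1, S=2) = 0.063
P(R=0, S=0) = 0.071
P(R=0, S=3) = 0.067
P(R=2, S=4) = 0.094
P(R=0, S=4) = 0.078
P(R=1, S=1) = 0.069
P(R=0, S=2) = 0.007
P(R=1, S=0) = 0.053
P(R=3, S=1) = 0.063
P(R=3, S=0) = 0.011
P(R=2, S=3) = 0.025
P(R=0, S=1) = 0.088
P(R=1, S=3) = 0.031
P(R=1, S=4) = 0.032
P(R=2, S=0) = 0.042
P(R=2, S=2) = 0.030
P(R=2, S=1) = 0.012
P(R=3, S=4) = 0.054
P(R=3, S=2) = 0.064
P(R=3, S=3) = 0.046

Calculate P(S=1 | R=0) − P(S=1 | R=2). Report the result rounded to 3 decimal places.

P(R=0) = 0.071 + 0.088 + 0.007 + 0.067 + 0.078 = 0.311; P(S=1 | R=0) = 0.088/0.311 = 0.2830.
P(R=2) = 0.042 + 0.012 + 0.030 + 0.025 + 0.094 = 0.203; P(S=1 | R=2) = 0.012/0.203 = 0.0591.
Difference = 0.224.

0.224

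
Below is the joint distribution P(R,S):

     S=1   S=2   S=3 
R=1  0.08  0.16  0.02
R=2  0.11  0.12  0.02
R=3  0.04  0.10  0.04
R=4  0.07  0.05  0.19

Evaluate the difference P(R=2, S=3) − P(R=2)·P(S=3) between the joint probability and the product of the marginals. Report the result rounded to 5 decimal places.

-0.04750

P(R=2) = 0.11 + 0.12 + 0.02 = 0.25.
P(S=3) = 0.02 + 0.02 + 0.04 + 0.19 = 0.27.
P(R=2, S=3) − P(R=2)P(S=3) = 0.02 − 0.25×0.27 = -0.04750.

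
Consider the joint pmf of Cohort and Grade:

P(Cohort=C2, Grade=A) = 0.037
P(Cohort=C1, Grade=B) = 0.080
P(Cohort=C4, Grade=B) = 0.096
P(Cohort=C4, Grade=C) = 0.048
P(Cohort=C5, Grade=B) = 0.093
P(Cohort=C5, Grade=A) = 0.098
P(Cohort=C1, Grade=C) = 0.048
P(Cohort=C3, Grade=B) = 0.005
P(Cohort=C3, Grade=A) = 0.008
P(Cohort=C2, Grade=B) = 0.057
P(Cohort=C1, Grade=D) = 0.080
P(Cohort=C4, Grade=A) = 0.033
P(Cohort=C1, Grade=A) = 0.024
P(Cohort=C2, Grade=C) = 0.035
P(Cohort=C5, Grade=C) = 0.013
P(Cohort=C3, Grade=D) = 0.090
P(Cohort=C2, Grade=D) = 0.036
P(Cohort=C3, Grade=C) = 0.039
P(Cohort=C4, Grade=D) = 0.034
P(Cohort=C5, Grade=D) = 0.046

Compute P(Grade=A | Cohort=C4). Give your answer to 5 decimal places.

P(Cohort=C4) = 0.033 + 0.096 + 0.048 + 0.034 = 0.211.
P(Grade=A | Cohort=C4) = 0.033/0.211 = 0.15640.

0.15640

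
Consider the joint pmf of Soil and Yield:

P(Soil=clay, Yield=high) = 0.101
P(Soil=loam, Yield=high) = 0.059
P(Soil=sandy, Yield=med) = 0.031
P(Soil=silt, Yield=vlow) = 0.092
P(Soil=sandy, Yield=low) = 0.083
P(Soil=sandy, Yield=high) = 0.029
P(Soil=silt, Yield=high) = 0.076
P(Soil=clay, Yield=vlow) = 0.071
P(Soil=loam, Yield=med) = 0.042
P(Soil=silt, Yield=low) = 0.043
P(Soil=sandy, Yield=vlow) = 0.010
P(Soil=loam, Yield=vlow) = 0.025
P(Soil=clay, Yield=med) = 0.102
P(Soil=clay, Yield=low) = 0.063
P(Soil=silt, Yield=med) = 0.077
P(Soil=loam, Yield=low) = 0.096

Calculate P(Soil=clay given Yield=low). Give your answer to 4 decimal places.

0.2211

P(Yield=low) = 0.083 + 0.096 + 0.063 + 0.043 = 0.285.
P(Soil=clay | Yield=low) = 0.063/0.285 = 0.2211.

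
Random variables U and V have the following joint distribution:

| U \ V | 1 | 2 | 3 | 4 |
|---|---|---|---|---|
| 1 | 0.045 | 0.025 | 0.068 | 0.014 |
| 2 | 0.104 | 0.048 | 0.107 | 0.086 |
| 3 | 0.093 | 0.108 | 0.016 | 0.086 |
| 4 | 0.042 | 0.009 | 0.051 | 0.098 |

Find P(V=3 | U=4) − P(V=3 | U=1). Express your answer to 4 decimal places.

P(U=4) = 0.042 + 0.009 + 0.051 + 0.098 = 0.200; P(V=3 | U=4) = 0.051/0.200 = 0.25500.
P(U=1) = 0.045 + 0.025 + 0.068 + 0.014 = 0.152; P(V=3 | U=1) = 0.068/0.152 = 0.44737.
Difference = -0.1924.

-0.1924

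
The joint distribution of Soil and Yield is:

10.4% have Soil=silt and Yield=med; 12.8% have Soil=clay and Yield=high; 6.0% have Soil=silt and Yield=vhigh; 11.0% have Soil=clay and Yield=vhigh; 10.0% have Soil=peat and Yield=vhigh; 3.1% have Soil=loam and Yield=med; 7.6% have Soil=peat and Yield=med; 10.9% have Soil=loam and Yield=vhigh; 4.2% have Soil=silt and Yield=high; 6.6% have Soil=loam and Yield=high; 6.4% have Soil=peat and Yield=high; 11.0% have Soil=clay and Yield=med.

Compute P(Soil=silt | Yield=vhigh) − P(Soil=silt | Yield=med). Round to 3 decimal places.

-0.166

P(Yield=vhigh) = 0.109 + 0.110 + 0.060 + 0.100 = 0.379; P(Soil=silt | Yield=vhigh) = 0.060/0.379 = 0.1583.
P(Yield=med) = 0.031 + 0.110 + 0.104 + 0.076 = 0.321; P(Soil=silt | Yield=med) = 0.104/0.321 = 0.3240.
Difference = -0.166.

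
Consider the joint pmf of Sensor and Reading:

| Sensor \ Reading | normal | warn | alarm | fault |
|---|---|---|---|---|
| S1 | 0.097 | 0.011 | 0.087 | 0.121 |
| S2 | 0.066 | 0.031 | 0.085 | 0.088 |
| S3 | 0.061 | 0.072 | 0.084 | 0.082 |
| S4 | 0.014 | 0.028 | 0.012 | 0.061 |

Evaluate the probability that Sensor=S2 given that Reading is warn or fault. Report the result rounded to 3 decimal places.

P(Reading=warn) = 0.011 + 0.031 + 0.072 + 0.028 = 0.142.
P(Reading=fault) = 0.121 + 0.088 + 0.082 + 0.061 = 0.352.
P(Reading ∈ {warn, fault}) = 0.142 + 0.352 = 0.494; P(Sensor=S2, Reading ∈ {warn, fault}) = 0.031 + 0.088 = 0.119.
P(Sensor=S2 | Reading ∈ {warn, fault}) = 0.119/0.494 = 0.241.

0.241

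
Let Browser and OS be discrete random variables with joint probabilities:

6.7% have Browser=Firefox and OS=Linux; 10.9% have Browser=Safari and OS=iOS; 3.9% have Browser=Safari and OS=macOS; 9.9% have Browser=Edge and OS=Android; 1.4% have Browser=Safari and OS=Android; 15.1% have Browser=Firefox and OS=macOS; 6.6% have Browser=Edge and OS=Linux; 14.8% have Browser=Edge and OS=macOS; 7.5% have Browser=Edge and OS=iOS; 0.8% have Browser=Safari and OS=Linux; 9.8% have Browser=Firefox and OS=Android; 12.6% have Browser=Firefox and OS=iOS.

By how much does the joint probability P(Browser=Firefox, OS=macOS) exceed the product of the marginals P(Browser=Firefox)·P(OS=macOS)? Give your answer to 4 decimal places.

0.0016

P(Browser=Firefox) = 0.151 + 0.067 + 0.126 + 0.098 = 0.442.
P(OS=macOS) = 0.151 + 0.039 + 0.148 = 0.338.
P(Browser=Firefox, OS=macOS) − P(Browser=Firefox)P(OS=macOS) = 0.151 − 0.442×0.338 = 0.0016.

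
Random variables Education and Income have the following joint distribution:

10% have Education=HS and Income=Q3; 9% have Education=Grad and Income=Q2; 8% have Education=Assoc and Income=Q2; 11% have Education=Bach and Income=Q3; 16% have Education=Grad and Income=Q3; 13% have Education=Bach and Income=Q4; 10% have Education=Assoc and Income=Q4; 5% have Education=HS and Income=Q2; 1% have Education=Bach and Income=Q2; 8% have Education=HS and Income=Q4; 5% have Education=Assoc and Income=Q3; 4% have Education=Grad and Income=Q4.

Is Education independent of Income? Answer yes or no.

no

P(Education=Grad) = 0.29 and P(Income=Q4) = 0.35, so their product is 0.1015, but P(Education=Grad, Income=Q4) = 0.04. Since these differ, Education and Income are not independent.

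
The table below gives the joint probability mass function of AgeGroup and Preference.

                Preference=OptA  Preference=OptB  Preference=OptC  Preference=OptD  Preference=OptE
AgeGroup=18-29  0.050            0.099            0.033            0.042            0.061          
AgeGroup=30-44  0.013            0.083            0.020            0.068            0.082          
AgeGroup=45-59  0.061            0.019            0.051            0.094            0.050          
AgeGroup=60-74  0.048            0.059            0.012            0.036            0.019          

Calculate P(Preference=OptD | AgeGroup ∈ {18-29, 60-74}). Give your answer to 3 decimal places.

0.170

P(AgeGroup=18-29) = 0.050 + 0.099 + 0.033 + 0.042 + 0.061 = 0.285.
P(AgeGroup=60-74) = 0.048 + 0.059 + 0.012 + 0.036 + 0.019 = 0.174.
P(AgeGroup ∈ {18-29, 60-74}) = 0.285 + 0.174 = 0.459; P(Preference=OptD, AgeGroup ∈ {18-29, 60-74}) = 0.042 + 0.036 = 0.078.
P(Preference=OptD | AgeGroup ∈ {18-29, 60-74}) = 0.078/0.459 = 0.170.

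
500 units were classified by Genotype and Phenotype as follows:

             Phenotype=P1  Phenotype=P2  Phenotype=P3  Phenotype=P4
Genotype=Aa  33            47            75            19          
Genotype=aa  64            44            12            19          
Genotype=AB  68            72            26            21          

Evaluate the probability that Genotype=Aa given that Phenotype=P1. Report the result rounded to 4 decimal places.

0.2000

Total with Phenotype=P1: 33 + 64 + 68 = 165.
P(Genotype=Aa | Phenotype=P1) = 33/165 = 0.2000.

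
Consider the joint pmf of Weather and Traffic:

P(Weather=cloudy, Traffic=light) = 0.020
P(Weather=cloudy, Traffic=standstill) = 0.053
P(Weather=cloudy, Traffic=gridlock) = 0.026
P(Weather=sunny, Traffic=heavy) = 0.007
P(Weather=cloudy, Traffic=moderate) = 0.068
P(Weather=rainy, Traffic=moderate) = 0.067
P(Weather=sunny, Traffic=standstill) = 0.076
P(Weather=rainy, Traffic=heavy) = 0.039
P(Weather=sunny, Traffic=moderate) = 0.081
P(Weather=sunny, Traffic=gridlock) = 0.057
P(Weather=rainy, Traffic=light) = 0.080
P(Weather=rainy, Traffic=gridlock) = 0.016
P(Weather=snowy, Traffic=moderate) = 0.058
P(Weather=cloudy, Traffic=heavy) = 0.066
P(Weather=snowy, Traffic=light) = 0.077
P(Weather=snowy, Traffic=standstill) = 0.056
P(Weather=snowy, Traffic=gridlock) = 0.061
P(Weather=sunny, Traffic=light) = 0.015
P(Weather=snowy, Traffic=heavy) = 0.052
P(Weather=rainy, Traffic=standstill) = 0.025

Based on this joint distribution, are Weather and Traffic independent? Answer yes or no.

P(Weather=rainy) = 0.227 and P(Traffic=light) = 0.192, so their product is 0.04358, but P(Weather=rainy, Traffic=light) = 0.080. Since these differ, Weather and Traffic are not independent.

no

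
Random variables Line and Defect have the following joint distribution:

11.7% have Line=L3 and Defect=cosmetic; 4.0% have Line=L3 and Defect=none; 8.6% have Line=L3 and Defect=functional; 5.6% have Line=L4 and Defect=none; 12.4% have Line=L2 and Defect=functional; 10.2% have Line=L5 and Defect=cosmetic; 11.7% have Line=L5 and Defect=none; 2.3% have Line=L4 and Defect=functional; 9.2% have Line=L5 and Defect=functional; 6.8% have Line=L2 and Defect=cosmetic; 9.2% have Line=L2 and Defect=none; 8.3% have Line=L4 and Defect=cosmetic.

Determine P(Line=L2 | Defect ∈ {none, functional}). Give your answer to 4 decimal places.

P(Defect=none) = 0.092 + 0.040 + 0.056 + 0.117 = 0.305.
P(Defect=functional) = 0.124 + 0.086 + 0.023 + 0.092 = 0.325.
P(Defect ∈ {none, functional}) = 0.305 + 0.325 = 0.630; P(Line=L2, Defect ∈ {none, functional}) = 0.092 + 0.124 = 0.216.
P(Line=L2 | Defect ∈ {none, functional}) = 0.216/0.630 = 0.3429.

0.3429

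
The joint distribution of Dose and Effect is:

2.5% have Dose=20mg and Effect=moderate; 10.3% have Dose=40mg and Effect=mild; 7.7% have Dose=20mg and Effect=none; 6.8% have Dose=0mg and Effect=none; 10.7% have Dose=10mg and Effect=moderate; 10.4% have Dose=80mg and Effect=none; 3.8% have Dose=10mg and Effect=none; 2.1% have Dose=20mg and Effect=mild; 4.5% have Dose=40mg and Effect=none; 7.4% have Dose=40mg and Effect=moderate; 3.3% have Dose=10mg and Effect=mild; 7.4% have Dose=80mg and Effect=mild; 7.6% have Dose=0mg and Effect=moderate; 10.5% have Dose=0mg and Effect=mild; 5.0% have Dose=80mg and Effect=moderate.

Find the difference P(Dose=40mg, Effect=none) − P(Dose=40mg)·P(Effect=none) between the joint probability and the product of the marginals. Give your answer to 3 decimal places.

P(Dose=40mg) = 0.045 + 0.103 + 0.074 = 0.222.
P(Effect=none) = 0.068 + 0.038 + 0.077 + 0.045 + 0.104 = 0.332.
P(Dose=40mg, Effect=none) − P(Dose=40mg)P(Effect=none) = 0.045 − 0.222×0.332 = -0.029.

-0.029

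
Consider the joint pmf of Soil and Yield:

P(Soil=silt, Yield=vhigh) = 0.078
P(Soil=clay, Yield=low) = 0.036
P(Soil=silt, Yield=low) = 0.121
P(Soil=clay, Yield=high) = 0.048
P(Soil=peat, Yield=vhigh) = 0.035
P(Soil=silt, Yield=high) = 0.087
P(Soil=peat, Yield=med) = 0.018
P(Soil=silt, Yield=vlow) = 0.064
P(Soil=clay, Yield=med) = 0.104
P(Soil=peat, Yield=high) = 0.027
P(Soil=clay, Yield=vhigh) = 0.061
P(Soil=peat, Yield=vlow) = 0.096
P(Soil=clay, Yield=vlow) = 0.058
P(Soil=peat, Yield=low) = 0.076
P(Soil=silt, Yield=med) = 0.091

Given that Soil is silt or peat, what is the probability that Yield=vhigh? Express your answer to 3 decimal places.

P(Soil=silt) = 0.064 + 0.121 + 0.091 + 0.087 + 0.078 = 0.441.
P(Soil=peat) = 0.096 + 0.076 + 0.018 + 0.027 + 0.035 = 0.252.
P(Soil ∈ {silt, peat}) = 0.441 + 0.252 = 0.693; P(Yield=vhigh, Soil ∈ {silt, peat}) = 0.078 + 0.035 = 0.113.
P(Yield=vhigh | Soil ∈ {silt, peat}) = 0.113/0.693 = 0.163.

0.163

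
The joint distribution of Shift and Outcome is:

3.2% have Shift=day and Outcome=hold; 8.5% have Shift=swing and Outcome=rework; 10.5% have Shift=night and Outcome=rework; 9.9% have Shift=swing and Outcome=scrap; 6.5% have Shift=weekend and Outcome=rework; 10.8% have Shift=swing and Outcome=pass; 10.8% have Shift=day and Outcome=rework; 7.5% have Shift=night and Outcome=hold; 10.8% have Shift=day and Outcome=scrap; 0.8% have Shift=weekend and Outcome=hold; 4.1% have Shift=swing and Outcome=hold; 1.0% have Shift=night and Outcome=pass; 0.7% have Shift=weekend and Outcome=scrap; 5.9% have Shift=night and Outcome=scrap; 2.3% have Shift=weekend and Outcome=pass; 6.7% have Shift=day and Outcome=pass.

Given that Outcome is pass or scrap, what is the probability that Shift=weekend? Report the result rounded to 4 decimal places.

P(Outcome=pass) = 0.067 + 0.108 + 0.010 + 0.023 = 0.208.
P(Outcome=scrap) = 0.108 + 0.099 + 0.059 + 0.007 = 0.273.
P(Outcome ∈ {pass, scrap}) = 0.208 + 0.273 = 0.481; P(Shift=weekend, Outcome ∈ {pass, scrap}) = 0.023 + 0.007 = 0.030.
P(Shift=weekend | Outcome ∈ {pass, scrap}) = 0.030/0.481 = 0.0624.

0.0624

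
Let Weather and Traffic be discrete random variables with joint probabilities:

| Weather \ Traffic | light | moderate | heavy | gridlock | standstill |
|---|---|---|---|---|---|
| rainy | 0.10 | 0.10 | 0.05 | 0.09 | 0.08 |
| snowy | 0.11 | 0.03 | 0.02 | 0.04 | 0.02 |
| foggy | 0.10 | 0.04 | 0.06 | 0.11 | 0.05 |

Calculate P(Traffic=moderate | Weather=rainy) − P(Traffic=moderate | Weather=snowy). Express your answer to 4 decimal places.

P(Weather=rainy) = 0.10 + 0.10 + 0.05 + 0.09 + 0.08 = 0.42; P(Traffic=moderate | Weather=rainy) = 0.10/0.42 = 0.23810.
P(Weather=snowy) = 0.11 + 0.03 + 0.02 + 0.04 + 0.02 = 0.22; P(Traffic=moderate | Weather=snowy) = 0.03/0.22 = 0.13636.
Difference = 0.1017.

0.1017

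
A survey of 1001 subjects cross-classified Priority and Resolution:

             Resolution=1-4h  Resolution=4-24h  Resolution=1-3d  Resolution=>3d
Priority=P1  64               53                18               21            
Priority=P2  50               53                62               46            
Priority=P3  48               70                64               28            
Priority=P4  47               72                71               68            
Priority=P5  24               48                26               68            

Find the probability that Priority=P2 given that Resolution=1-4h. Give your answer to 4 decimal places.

0.2146

Total with Resolution=1-4h: 64 + 50 + 48 + 47 + 24 = 233.
P(Priority=P2 | Resolution=1-4h) = 50/233 = 0.2146.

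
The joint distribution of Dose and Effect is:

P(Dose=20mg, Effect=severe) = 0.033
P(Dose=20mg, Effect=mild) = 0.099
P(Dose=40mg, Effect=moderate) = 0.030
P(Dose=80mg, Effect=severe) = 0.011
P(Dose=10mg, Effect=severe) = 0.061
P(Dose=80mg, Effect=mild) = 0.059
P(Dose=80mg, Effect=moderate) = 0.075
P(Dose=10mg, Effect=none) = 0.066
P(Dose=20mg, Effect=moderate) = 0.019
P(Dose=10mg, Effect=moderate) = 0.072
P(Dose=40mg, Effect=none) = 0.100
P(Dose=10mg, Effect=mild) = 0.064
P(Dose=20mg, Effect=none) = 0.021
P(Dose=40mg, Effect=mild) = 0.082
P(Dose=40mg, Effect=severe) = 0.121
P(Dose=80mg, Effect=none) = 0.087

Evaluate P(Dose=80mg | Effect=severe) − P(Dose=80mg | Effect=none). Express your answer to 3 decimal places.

-0.269

P(Effect=severe) = 0.061 + 0.033 + 0.121 + 0.011 = 0.226; P(Dose=80mg | Effect=severe) = 0.011/0.226 = 0.0487.
P(Effect=none) = 0.066 + 0.021 + 0.100 + 0.087 = 0.274; P(Dose=80mg | Effect=none) = 0.087/0.274 = 0.3175.
Difference = -0.269.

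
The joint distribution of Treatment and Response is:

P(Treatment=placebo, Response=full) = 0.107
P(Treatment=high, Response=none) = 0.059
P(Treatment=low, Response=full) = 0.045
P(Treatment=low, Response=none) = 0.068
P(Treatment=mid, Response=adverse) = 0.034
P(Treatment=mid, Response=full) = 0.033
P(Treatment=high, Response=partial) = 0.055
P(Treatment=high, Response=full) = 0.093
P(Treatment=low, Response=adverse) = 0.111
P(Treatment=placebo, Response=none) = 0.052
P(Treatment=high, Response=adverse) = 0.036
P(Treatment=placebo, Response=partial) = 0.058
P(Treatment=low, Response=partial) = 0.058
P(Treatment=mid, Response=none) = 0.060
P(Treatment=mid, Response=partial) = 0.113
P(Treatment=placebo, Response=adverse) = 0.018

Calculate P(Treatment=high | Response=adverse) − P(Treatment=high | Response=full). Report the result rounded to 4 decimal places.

-0.1536

P(Response=adverse) = 0.018 + 0.111 + 0.034 + 0.036 = 0.199; P(Treatment=high | Response=adverse) = 0.036/0.199 = 0.18090.
P(Response=full) = 0.107 + 0.045 + 0.033 + 0.093 = 0.278; P(Treatment=high | Response=full) = 0.093/0.278 = 0.33453.
Difference = -0.1536.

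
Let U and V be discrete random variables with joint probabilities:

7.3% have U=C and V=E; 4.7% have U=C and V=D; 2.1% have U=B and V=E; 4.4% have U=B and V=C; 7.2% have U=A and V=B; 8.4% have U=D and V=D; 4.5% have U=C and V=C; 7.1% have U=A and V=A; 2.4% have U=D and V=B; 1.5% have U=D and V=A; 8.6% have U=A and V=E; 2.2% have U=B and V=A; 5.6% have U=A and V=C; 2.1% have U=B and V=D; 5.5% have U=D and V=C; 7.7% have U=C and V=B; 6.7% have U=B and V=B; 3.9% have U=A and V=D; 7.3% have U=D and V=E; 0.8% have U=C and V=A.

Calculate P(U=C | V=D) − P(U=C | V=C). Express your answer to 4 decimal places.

P(V=D) = 0.039 + 0.021 + 0.047 + 0.084 = 0.191; P(U=C | V=D) = 0.047/0.191 = 0.24607.
P(V=C) = 0.056 + 0.044 + 0.045 + 0.055 = 0.200; P(U=C | V=C) = 0.045/0.200 = 0.22500.
Difference = 0.0211.

0.0211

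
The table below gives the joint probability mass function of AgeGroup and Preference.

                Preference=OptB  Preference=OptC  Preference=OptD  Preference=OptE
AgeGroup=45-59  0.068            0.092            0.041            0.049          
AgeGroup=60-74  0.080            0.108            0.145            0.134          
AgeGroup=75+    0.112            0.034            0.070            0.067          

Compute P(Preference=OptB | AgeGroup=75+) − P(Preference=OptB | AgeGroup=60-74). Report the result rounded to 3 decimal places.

P(AgeGroup=75+) = 0.112 + 0.034 + 0.070 + 0.067 = 0.283; P(Preference=OptB | AgeGroup=75+) = 0.112/0.283 = 0.3958.
P(AgeGroup=60-74) = 0.080 + 0.108 + 0.145 + 0.134 = 0.467; P(Preference=OptB | AgeGroup=60-74) = 0.080/0.467 = 0.1713.
Difference = 0.224.

0.224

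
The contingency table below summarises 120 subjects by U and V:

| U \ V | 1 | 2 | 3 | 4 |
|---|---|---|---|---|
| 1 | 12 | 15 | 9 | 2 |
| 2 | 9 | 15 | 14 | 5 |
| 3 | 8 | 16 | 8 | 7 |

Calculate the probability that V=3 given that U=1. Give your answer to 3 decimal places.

0.237

Total with U=1: 12 + 15 + 9 + 2 = 38.
P(V=3 | U=1) = 9/38 = 0.237.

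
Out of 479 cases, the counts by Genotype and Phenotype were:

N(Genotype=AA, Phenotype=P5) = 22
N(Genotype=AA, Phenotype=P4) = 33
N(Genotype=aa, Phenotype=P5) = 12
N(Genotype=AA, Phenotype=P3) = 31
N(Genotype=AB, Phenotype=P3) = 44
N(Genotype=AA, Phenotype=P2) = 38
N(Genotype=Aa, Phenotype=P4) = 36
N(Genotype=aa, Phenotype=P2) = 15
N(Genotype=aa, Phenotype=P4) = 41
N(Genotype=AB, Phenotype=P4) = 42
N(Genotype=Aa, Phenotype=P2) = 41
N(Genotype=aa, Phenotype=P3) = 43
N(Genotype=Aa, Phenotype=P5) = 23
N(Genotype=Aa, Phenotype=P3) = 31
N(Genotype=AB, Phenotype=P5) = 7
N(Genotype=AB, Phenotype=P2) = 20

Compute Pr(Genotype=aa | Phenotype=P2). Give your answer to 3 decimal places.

Total with Phenotype=P2: 38 + 41 + 15 + 20 = 114.
P(Genotype=aa | Phenotype=P2) = 15/114 = 0.132.

0.132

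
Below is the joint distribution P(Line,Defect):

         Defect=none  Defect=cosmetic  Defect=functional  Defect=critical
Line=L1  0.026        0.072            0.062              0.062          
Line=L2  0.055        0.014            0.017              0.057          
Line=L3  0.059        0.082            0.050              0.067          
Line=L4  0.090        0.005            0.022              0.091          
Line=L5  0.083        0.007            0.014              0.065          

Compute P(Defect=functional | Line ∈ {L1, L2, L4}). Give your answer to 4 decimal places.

0.1763

P(Line=L1) = 0.026 + 0.072 + 0.062 + 0.062 = 0.222.
P(Line=L2) = 0.055 + 0.014 + 0.017 + 0.057 = 0.143.
P(Line=L4) = 0.090 + 0.005 + 0.022 + 0.091 = 0.208.
P(Line ∈ {L1, L2, L4}) = 0.222 + 0.143 + 0.208 = 0.573; P(Defect=functional, Line ∈ {L1, L2, L4}) = 0.062 + 0.017 + 0.022 = 0.101.
P(Defect=functional | Line ∈ {L1, L2, L4}) = 0.101/0.573 = 0.1763.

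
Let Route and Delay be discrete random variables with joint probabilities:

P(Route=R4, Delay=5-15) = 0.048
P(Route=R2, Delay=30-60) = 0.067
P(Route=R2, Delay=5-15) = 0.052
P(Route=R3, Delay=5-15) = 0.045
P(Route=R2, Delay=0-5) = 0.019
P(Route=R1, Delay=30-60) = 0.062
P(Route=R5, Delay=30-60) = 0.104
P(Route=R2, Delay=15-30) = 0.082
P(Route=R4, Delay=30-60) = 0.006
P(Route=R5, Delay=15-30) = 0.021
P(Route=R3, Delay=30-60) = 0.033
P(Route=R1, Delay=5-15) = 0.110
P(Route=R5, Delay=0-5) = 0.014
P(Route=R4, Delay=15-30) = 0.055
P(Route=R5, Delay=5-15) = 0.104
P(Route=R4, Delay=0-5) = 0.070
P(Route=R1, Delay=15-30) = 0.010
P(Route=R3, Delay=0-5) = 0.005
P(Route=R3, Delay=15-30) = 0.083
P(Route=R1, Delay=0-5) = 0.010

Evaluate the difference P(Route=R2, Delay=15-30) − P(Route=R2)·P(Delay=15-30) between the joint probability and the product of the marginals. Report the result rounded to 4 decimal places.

P(Route=R2) = 0.019 + 0.052 + 0.082 + 0.067 = 0.220.
P(Delay=15-30) = 0.010 + 0.082 + 0.083 + 0.055 + 0.021 = 0.251.
P(Route=R2, Delay=15-30) − P(Route=R2)P(Delay=15-30) = 0.082 − 0.220×0.251 = 0.0268.

0.0268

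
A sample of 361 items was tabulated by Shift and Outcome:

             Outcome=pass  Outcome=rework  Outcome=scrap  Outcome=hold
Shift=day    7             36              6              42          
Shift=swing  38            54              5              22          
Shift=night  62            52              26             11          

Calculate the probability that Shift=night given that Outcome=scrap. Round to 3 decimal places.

0.703

Total with Outcome=scrap: 6 + 5 + 26 = 37.
P(Shift=night | Outcome=scrap) = 26/37 = 0.703.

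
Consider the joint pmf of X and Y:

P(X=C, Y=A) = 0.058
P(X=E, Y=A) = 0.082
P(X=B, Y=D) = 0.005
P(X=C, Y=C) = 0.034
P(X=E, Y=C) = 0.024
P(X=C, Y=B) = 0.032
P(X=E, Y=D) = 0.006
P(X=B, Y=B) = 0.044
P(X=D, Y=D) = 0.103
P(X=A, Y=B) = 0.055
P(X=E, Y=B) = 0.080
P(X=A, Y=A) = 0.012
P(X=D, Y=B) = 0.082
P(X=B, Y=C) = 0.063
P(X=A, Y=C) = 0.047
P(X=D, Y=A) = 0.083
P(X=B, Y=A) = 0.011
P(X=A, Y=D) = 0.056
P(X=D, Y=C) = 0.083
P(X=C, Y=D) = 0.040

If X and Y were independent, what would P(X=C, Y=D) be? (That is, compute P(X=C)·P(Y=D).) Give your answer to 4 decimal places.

0.0344

P(X=C) = 0.058 + 0.032 + 0.034 + 0.040 = 0.164.
P(Y=D) = 0.056 + 0.005 + 0.040 + 0.103 + 0.006 = 0.210.
Product: 0.164 × 0.210 = 0.0344.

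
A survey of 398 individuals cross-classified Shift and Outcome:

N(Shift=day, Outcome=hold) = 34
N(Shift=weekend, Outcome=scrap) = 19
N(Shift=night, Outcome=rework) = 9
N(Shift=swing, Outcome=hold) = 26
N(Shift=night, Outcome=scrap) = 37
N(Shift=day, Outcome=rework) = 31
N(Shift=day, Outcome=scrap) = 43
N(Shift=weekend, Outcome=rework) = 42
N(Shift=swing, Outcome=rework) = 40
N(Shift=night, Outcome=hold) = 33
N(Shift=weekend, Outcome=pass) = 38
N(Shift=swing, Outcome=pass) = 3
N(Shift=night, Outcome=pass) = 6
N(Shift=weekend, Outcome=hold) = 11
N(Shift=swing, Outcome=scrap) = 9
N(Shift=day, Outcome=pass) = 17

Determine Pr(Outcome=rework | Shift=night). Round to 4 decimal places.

Total with Shift=night: 6 + 9 + 37 + 33 = 85.
P(Outcome=rework | Shift=night) = 9/85 = 0.1059.

0.1059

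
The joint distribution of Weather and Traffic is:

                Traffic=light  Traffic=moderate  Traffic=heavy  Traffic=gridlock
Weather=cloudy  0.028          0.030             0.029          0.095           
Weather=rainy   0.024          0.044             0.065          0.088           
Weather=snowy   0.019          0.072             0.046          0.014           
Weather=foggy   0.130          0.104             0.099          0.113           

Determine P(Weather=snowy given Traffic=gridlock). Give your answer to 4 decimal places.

P(Traffic=gridlock) = 0.095 + 0.088 + 0.014 + 0.113 = 0.310.
P(Weather=snowy | Traffic=gridlock) = 0.014/0.310 = 0.0452.

0.0452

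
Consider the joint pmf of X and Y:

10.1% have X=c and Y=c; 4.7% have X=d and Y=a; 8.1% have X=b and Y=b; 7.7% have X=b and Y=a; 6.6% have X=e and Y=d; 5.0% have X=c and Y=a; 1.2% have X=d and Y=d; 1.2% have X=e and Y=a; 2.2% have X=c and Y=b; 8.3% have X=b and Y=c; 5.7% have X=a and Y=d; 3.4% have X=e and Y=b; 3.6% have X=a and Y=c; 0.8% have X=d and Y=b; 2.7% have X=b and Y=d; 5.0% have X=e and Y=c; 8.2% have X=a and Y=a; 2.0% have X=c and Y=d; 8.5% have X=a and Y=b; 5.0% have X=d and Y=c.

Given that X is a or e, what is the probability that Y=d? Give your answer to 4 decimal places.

P(X=a) = 0.082 + 0.085 + 0.036 + 0.057 = 0.260.
P(X=e) = 0.012 + 0.034 + 0.050 + 0.066 = 0.162.
P(X ∈ {a, e}) = 0.260 + 0.162 = 0.422; P(Y=d, X ∈ {a, e}) = 0.057 + 0.066 = 0.123.
P(Y=d | X ∈ {a, e}) = 0.123/0.422 = 0.2915.

0.2915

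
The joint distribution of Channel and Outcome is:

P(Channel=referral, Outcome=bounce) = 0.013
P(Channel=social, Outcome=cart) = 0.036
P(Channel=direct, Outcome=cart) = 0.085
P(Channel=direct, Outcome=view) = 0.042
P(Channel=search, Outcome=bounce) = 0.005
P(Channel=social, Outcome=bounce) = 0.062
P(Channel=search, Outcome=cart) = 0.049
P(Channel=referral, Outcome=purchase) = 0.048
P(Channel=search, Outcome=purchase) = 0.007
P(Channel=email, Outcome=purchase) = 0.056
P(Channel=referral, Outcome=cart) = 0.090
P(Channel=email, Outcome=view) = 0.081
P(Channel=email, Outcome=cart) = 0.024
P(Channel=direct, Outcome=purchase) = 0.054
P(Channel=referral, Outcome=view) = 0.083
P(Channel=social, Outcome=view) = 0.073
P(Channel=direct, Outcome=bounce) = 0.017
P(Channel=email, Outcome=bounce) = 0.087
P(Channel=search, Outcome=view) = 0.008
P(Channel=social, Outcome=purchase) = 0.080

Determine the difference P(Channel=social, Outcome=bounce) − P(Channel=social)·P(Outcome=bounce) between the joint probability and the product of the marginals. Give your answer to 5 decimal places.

P(Channel=social) = 0.062 + 0.073 + 0.036 + 0.080 = 0.251.
P(Outcome=bounce) = 0.087 + 0.005 + 0.062 + 0.017 + 0.013 = 0.184.
P(Channel=social, Outcome=bounce) − P(Channel=social)P(Outcome=bounce) = 0.062 − 0.251×0.184 = 0.01582.

0.01582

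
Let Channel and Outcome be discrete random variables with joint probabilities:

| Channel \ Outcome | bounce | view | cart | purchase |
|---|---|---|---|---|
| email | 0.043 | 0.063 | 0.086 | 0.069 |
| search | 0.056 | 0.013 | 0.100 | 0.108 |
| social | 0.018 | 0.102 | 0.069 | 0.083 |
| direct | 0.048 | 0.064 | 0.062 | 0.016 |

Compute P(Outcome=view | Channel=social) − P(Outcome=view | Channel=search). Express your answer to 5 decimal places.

0.32807

P(Channel=social) = 0.018 + 0.102 + 0.069 + 0.083 = 0.272; P(Outcome=view | Channel=social) = 0.102/0.272 = 0.375000.
P(Channel=search) = 0.056 + 0.013 + 0.100 + 0.108 = 0.277; P(Outcome=view | Channel=search) = 0.013/0.277 = 0.046931.
Difference = 0.32807.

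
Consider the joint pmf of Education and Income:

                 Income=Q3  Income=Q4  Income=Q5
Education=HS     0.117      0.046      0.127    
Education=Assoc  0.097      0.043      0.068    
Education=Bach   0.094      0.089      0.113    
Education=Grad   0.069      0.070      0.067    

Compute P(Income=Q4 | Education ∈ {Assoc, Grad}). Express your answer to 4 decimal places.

0.2729

P(Education=Assoc) = 0.097 + 0.043 + 0.068 = 0.208.
P(Education=Grad) = 0.069 + 0.070 + 0.067 = 0.206.
P(Education ∈ {Assoc, Grad}) = 0.208 + 0.206 = 0.414; P(Income=Q4, Education ∈ {Assoc, Grad}) = 0.043 + 0.070 = 0.113.
P(Income=Q4 | Education ∈ {Assoc, Grad}) = 0.113/0.414 = 0.2729.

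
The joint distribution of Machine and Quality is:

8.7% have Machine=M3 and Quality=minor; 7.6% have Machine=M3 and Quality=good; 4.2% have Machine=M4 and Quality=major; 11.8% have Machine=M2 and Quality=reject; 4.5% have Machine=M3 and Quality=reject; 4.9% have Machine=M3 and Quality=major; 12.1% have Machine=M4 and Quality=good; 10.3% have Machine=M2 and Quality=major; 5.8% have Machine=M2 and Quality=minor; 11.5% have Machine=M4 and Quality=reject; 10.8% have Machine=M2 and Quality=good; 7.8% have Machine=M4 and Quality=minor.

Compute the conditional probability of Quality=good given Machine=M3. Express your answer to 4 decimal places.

P(Machine=M3) = 0.076 + 0.087 + 0.049 + 0.045 = 0.257.
P(Quality=good | Machine=M3) = 0.076/0.257 = 0.2957.

0.2957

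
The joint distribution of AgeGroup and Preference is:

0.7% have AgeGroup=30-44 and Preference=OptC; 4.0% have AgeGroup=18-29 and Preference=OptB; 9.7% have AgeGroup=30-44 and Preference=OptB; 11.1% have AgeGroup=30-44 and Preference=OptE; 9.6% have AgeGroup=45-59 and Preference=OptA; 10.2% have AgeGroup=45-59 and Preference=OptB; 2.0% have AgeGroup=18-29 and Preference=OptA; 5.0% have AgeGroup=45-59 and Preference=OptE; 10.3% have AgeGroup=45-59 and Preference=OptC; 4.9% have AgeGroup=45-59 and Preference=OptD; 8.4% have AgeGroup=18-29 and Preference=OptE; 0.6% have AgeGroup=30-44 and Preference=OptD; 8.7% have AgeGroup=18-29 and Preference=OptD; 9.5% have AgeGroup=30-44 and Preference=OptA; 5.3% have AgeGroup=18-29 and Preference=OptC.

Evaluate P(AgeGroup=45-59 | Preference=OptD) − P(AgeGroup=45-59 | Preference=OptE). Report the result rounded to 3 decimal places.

P(Preference=OptD) = 0.087 + 0.006 + 0.049 = 0.142; P(AgeGroup=45-59 | Preference=OptD) = 0.049/0.142 = 0.3451.
P(Preference=OptE) = 0.084 + 0.111 + 0.050 = 0.245; P(AgeGroup=45-59 | Preference=OptE) = 0.050/0.245 = 0.2041.
Difference = 0.141.

0.141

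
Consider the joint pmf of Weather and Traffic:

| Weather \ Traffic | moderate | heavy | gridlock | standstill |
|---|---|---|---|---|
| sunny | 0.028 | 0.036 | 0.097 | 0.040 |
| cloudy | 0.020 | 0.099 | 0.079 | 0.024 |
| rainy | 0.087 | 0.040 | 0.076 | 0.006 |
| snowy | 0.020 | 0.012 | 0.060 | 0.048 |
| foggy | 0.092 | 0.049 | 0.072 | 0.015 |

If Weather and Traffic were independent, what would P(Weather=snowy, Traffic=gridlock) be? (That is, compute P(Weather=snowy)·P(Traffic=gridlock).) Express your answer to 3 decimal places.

0.054

P(Weather=snowy) = 0.020 + 0.012 + 0.060 + 0.048 = 0.140.
P(Traffic=gridlock) = 0.097 + 0.079 + 0.076 + 0.060 + 0.072 = 0.384.
Product: 0.140 × 0.384 = 0.054.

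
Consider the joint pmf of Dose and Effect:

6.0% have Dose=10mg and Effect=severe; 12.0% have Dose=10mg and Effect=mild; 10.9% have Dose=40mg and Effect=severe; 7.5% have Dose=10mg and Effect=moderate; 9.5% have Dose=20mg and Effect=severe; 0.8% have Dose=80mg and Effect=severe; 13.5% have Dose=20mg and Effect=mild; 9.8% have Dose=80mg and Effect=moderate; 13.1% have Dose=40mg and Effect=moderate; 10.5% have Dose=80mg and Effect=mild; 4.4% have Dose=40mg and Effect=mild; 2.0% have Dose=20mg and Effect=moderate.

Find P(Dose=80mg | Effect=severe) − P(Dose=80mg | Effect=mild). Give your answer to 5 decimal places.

-0.23049

P(Effect=severe) = 0.060 + 0.095 + 0.109 + 0.008 = 0.272; P(Dose=80mg | Effect=severe) = 0.008/0.272 = 0.029412.
P(Effect=mild) = 0.120 + 0.135 + 0.044 + 0.105 = 0.404; P(Dose=80mg | Effect=mild) = 0.105/0.404 = 0.259901.
Difference = -0.23049.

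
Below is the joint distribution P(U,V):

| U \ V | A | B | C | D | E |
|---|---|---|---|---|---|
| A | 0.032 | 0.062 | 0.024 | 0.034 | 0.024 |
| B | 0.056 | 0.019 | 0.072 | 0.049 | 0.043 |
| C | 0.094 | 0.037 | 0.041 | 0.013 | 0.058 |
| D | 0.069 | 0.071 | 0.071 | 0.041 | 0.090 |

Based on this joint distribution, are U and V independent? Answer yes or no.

no

P(U=C) = 0.243 and P(V=A) = 0.251, so their product is 0.06099, but P(U=C, V=A) = 0.094. Since these differ, U and V are not independent.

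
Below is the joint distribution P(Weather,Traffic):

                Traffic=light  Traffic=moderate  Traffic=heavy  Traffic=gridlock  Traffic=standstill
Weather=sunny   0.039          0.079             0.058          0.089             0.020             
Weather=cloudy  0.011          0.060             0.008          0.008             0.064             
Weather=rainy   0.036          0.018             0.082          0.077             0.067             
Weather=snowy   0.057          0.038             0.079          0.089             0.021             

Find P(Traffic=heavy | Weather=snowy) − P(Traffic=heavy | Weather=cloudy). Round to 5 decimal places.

P(Weather=snowy) = 0.057 + 0.038 + 0.079 + 0.089 + 0.021 = 0.284; P(Traffic=heavy | Weather=snowy) = 0.079/0.284 = 0.278169.
P(Weather=cloudy) = 0.011 + 0.060 + 0.008 + 0.008 + 0.064 = 0.151; P(Traffic=heavy | Weather=cloudy) = 0.008/0.151 = 0.052980.
Difference = 0.22519.

0.22519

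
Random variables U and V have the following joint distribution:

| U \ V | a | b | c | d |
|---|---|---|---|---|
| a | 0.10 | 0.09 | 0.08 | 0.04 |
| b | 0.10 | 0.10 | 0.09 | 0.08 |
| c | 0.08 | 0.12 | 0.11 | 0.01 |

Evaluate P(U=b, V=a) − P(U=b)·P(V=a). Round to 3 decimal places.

P(U=b) = 0.10 + 0.10 + 0.09 + 0.08 = 0.37.
P(V=a) = 0.10 + 0.10 + 0.08 = 0.28.
P(U=b, V=a) − P(U=b)P(V=a) = 0.10 − 0.37×0.28 = -0.004.

-0.004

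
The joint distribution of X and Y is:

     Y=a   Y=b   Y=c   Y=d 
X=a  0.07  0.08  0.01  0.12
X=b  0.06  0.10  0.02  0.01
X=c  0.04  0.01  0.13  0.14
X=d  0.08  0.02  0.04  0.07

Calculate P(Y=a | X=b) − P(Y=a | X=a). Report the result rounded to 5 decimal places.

0.06579

P(X=b) = 0.06 + 0.10 + 0.02 + 0.01 = 0.19; P(Y=a | X=b) = 0.06/0.19 = 0.315789.
P(X=a) = 0.07 + 0.08 + 0.01 + 0.12 = 0.28; P(Y=a | X=a) = 0.07/0.28 = 0.250000.
Difference = 0.06579.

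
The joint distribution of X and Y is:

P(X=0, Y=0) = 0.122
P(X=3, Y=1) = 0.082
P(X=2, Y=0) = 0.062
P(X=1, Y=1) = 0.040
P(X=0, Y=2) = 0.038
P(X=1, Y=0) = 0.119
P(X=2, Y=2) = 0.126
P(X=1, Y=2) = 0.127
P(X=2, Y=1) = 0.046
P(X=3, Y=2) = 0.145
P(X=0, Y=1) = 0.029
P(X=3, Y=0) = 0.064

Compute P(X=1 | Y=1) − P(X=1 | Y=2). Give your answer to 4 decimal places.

P(Y=1) = 0.029 + 0.040 + 0.046 + 0.082 = 0.197; P(X=1 | Y=1) = 0.040/0.197 = 0.20305.
P(Y=2) = 0.038 + 0.127 + 0.126 + 0.145 = 0.436; P(X=1 | Y=2) = 0.127/0.436 = 0.29128.
Difference = -0.0882.

-0.0882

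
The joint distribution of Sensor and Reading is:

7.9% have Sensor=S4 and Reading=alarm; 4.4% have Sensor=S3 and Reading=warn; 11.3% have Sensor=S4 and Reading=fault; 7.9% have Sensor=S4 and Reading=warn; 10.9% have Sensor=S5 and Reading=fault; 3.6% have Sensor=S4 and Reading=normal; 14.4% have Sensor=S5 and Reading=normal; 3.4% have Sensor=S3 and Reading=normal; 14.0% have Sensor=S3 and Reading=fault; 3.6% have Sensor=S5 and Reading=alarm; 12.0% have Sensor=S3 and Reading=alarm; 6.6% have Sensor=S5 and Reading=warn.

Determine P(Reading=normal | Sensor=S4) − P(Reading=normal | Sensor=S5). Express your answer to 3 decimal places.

-0.288

P(Sensor=S4) = 0.036 + 0.079 + 0.079 + 0.113 = 0.307; P(Reading=normal | Sensor=S4) = 0.036/0.307 = 0.1173.
P(Sensor=S5) = 0.144 + 0.066 + 0.036 + 0.109 = 0.355; P(Reading=normal | Sensor=S5) = 0.144/0.355 = 0.4056.
Difference = -0.288.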